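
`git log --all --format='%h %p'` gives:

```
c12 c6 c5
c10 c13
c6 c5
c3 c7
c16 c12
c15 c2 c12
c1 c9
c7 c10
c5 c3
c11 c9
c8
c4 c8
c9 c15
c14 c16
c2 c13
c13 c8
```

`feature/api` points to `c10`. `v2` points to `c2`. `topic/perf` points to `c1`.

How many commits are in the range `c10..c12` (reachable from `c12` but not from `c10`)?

Reachable from c12: {c10, c12, c13, c3, c5, c6, c7, c8}.
Reachable from c10: {c10, c13, c8}.
In c12's history but not c10's: {c12, c3, c5, c6, c7} — 5 commits.

5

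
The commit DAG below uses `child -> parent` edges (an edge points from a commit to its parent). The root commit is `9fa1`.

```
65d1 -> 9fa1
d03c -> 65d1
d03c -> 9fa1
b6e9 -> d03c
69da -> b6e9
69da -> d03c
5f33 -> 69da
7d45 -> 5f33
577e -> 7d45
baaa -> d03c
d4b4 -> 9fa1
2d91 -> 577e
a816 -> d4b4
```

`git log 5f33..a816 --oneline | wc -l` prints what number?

2

Reachable from a816: {9fa1, a816, d4b4}.
Reachable from 5f33: {5f33, 65d1, 69da, 9fa1, b6e9, d03c}.
In a816's history but not 5f33's: {a816, d4b4} — 2 commits.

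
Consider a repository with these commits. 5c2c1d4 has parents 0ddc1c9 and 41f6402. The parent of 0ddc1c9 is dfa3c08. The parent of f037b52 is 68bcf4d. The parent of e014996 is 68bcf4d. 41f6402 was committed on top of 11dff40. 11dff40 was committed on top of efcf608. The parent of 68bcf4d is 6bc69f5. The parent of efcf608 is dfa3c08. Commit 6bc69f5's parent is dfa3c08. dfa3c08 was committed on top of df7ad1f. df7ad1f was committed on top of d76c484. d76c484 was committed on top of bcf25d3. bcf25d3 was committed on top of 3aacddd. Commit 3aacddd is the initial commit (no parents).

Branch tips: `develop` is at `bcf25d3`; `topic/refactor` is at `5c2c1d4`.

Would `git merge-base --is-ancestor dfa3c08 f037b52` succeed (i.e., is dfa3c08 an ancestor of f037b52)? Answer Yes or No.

Yes

Ancestors of f037b52 (commits reachable by following parents): {3aacddd, 68bcf4d, 6bc69f5, bcf25d3, d76c484, df7ad1f, dfa3c08, f037b52}.
dfa3c08 is in that set, so it is an ancestor of f037b52.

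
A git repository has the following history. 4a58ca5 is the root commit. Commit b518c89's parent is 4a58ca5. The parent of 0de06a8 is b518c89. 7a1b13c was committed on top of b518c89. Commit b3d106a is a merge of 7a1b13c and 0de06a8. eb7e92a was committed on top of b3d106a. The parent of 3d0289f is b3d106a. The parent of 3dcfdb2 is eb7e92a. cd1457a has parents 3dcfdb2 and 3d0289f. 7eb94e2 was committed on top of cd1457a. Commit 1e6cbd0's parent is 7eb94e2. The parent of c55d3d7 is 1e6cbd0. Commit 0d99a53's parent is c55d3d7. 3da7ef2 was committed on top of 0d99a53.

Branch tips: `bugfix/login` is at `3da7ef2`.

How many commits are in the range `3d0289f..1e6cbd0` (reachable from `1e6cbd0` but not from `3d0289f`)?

Reachable from 1e6cbd0: {0de06a8, 1e6cbd0, 3d0289f, 3dcfdb2, 4a58ca5, 7a1b13c, 7eb94e2, b3d106a, b518c89, cd1457a, eb7e92a}.
Reachable from 3d0289f: {0de06a8, 3d0289f, 4a58ca5, 7a1b13c, b3d106a, b518c89}.
In 1e6cbd0's history but not 3d0289f's: {1e6cbd0, 3dcfdb2, 7eb94e2, cd1457a, eb7e92a} — 5 commits.

5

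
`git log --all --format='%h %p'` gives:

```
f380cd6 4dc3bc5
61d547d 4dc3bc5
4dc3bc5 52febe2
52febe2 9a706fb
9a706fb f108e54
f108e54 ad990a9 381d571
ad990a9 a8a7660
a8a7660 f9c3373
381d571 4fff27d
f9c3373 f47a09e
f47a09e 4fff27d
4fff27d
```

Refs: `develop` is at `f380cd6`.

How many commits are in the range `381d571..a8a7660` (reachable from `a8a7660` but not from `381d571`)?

Reachable from a8a7660: {4fff27d, a8a7660, f47a09e, f9c3373}.
Reachable from 381d571: {381d571, 4fff27d}.
In a8a7660's history but not 381d571's: {a8a7660, f47a09e, f9c3373} — 3 commits.

3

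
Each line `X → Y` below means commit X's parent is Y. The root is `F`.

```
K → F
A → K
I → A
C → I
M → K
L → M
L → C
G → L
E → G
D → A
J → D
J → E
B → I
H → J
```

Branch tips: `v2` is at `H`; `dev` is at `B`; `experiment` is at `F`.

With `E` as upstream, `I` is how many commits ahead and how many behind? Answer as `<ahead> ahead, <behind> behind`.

0 ahead, 5 behind

Reachable from I: {A, F, I, K}.
Reachable from E: {A, C, E, F, G, I, K, L, M}.
Only in I's history (ahead): {} — 0.
Only in E's history (behind): {C, E, G, L, M} — 5.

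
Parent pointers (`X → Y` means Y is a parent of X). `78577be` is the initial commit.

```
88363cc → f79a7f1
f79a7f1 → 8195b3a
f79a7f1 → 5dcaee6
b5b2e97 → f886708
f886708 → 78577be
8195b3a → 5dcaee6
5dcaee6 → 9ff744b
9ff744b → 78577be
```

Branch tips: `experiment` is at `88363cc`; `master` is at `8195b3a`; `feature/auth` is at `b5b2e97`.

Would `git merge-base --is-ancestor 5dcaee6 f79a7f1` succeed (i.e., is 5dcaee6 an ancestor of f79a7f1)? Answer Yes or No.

Yes

Ancestors of f79a7f1 (commits reachable by following parents): {5dcaee6, 78577be, 8195b3a, 9ff744b, f79a7f1}.
5dcaee6 is in that set, so it is an ancestor of f79a7f1.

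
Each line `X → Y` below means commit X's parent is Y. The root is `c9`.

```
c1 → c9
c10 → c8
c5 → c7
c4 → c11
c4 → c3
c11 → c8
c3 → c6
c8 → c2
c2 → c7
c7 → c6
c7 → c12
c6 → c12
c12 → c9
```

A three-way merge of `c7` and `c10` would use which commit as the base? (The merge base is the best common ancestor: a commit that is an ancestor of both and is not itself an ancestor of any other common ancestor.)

Ancestors of c7: {c12, c6, c7, c9}.
Ancestors of c10: {c10, c12, c2, c6, c7, c8, c9}.
Common ancestors: {c12, c6, c7, c9}.
Among these, c7 is not an ancestor of any other common ancestor — it is the merge base.

c7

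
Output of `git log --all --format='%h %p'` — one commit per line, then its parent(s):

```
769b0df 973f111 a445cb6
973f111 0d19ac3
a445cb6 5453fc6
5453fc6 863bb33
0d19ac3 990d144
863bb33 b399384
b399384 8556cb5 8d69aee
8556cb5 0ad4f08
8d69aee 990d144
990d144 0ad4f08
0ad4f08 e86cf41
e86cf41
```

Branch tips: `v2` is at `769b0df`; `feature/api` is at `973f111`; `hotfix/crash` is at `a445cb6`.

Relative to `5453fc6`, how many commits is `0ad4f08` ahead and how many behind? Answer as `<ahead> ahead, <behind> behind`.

0 ahead, 6 behind

Reachable from 0ad4f08: {0ad4f08, e86cf41}.
Reachable from 5453fc6: {0ad4f08, 5453fc6, 8556cb5, 863bb33, 8d69aee, 990d144, b399384, e86cf41}.
Only in 0ad4f08's history (ahead): {} — 0.
Only in 5453fc6's history (behind): {5453fc6, 8556cb5, 863bb33, 8d69aee, 990d144, b399384} — 6.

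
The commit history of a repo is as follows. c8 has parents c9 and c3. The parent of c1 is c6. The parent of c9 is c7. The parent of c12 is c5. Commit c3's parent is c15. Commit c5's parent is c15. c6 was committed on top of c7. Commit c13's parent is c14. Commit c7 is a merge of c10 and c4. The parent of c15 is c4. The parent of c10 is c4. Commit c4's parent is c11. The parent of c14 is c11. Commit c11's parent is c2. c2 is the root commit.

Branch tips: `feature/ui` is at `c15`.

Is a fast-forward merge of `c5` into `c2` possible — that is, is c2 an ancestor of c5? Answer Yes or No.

A fast-forward from c2 to c5 is possible iff c2 is an ancestor of c5.
Ancestors of c5: {c11, c15, c2, c4, c5}.
c2 is among them, so fast-forward is possible.

Yes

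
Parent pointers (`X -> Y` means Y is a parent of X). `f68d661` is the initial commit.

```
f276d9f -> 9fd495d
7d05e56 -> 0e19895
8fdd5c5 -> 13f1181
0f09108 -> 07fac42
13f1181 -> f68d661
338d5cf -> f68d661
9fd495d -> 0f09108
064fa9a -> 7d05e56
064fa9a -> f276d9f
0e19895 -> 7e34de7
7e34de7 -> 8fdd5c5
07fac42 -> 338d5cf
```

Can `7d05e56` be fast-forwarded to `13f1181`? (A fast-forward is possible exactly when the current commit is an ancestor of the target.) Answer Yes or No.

No

A fast-forward from 7d05e56 to 13f1181 is possible iff 7d05e56 is an ancestor of 13f1181.
Ancestors of 13f1181: {13f1181, f68d661}.
7d05e56 is not among them, so fast-forward is not possible.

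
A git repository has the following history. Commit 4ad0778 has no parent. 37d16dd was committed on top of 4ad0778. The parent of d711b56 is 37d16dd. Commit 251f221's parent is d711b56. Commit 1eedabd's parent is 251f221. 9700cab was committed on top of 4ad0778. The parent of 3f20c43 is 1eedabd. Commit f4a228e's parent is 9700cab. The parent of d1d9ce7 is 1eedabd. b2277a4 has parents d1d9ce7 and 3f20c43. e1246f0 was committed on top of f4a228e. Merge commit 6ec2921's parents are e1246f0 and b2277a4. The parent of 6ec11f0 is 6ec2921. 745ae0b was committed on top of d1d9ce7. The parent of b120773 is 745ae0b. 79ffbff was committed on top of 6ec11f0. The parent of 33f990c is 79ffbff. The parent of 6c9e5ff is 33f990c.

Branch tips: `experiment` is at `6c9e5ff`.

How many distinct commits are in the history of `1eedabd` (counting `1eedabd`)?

Walking parent pointers from 1eedabd: reachable set = {1eedabd, 251f221, 37d16dd, 4ad0778, d711b56}.
That is 5 commits.

5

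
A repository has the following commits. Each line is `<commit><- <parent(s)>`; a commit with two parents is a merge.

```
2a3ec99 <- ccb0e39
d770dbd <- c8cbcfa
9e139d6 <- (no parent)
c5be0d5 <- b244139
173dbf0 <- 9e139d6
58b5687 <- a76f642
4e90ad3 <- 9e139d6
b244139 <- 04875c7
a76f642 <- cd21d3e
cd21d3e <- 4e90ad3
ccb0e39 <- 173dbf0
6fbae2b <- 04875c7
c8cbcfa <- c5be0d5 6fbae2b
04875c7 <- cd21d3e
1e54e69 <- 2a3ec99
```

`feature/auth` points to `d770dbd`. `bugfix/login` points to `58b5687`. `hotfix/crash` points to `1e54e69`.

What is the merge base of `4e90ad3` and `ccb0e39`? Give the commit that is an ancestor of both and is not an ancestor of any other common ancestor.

Ancestors of 4e90ad3: {4e90ad3, 9e139d6}.
Ancestors of ccb0e39: {173dbf0, 9e139d6, ccb0e39}.
Common ancestors: {9e139d6}.
The only common ancestor is 9e139d6, so it is the merge base.

9e139d6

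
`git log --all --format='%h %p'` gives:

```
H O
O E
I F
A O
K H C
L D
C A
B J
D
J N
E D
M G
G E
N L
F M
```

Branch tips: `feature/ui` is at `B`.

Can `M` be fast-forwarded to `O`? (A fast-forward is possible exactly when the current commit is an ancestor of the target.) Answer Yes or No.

No

A fast-forward from M to O is possible iff M is an ancestor of O.
Ancestors of O: {D, E, O}.
M is not among them, so fast-forward is not possible.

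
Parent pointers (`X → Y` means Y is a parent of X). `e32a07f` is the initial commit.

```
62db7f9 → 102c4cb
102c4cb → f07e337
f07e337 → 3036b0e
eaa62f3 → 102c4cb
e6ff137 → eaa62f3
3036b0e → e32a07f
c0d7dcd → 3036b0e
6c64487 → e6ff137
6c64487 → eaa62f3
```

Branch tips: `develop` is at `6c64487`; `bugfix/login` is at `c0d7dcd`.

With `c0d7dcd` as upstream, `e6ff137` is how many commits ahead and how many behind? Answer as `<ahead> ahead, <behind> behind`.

Reachable from e6ff137: {102c4cb, 3036b0e, e32a07f, e6ff137, eaa62f3, f07e337}.
Reachable from c0d7dcd: {3036b0e, c0d7dcd, e32a07f}.
Only in e6ff137's history (ahead): {102c4cb, e6ff137, eaa62f3, f07e337} — 4.
Only in c0d7dcd's history (behind): {c0d7dcd} — 1.

4 ahead, 1 behind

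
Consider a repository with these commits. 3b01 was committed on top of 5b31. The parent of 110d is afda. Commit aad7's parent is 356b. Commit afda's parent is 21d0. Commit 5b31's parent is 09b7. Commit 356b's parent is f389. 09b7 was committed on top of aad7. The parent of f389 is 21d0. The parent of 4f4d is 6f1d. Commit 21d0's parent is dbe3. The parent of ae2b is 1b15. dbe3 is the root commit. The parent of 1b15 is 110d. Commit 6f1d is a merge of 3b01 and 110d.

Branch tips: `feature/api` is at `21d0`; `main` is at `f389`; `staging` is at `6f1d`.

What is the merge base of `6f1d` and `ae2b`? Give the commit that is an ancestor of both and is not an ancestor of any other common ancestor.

110d

Ancestors of 6f1d: {09b7, 110d, 21d0, 356b, 3b01, 5b31, 6f1d, aad7, afda, dbe3, f389}.
Ancestors of ae2b: {110d, 1b15, 21d0, ae2b, afda, dbe3}.
Common ancestors: {110d, 21d0, afda, dbe3}.
Among these, 110d is not an ancestor of any other common ancestor — it is the merge base.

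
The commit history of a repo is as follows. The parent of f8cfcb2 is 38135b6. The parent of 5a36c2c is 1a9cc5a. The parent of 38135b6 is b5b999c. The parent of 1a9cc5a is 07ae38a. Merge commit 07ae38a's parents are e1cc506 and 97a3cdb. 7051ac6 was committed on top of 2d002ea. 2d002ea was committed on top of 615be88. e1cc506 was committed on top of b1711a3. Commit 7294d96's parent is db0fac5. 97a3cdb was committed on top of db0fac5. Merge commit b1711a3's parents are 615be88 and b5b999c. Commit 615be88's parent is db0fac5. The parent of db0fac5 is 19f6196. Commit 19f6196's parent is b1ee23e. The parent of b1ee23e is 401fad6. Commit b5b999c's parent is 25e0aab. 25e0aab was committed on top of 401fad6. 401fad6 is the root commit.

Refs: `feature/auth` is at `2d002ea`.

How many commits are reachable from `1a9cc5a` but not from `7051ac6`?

Reachable from 1a9cc5a: {07ae38a, 19f6196, 1a9cc5a, 25e0aab, 401fad6, 615be88, 97a3cdb, b1711a3, b1ee23e, b5b999c, db0fac5, e1cc506}.
Reachable from 7051ac6: {19f6196, 2d002ea, 401fad6, 615be88, 7051ac6, b1ee23e, db0fac5}.
In 1a9cc5a's history but not 7051ac6's: {07ae38a, 1a9cc5a, 25e0aab, 97a3cdb, b1711a3, b5b999c, e1cc506} — 7 commits.

7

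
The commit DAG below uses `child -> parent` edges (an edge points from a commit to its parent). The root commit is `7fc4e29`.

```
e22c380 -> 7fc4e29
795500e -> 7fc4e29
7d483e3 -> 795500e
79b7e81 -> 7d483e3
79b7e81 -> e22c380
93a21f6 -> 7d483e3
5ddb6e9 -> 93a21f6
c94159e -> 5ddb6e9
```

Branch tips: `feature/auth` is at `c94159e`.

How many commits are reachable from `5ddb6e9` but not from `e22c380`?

4

Reachable from 5ddb6e9: {5ddb6e9, 795500e, 7d483e3, 7fc4e29, 93a21f6}.
Reachable from e22c380: {7fc4e29, e22c380}.
In 5ddb6e9's history but not e22c380's: {5ddb6e9, 795500e, 7d483e3, 93a21f6} — 4 commits.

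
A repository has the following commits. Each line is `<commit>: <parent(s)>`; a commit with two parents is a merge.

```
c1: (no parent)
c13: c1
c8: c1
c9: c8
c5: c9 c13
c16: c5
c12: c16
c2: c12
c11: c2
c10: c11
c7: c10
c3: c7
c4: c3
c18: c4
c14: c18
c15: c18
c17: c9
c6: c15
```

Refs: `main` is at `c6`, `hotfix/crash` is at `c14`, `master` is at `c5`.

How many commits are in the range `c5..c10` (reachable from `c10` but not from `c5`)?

Reachable from c10: {c1, c10, c11, c12, c13, c16, c2, c5, c8, c9}.
Reachable from c5: {c1, c13, c5, c8, c9}.
In c10's history but not c5's: {c10, c11, c12, c16, c2} — 5 commits.

5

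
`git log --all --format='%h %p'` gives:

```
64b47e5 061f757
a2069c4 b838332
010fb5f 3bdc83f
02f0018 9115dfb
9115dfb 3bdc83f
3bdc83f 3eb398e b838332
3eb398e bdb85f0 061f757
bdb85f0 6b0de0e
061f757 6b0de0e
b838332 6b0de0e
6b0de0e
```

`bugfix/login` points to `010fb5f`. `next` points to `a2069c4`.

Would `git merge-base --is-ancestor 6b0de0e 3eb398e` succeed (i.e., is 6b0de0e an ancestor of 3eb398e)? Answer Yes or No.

Ancestors of 3eb398e (commits reachable by following parents): {061f757, 3eb398e, 6b0de0e, bdb85f0}.
6b0de0e is in that set, so it is an ancestor of 3eb398e.

Yes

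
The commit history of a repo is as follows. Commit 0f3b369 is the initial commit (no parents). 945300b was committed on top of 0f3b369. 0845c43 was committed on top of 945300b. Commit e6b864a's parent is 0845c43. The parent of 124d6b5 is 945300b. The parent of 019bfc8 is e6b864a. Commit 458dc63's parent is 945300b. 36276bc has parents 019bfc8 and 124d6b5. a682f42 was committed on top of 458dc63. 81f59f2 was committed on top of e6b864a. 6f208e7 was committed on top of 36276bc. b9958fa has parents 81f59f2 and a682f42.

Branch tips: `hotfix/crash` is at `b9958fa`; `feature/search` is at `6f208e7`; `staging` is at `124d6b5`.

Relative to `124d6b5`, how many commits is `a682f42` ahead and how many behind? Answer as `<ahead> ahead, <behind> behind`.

Reachable from a682f42: {0f3b369, 458dc63, 945300b, a682f42}.
Reachable from 124d6b5: {0f3b369, 124d6b5, 945300b}.
Only in a682f42's history (ahead): {458dc63, a682f42} — 2.
Only in 124d6b5's history (behind): {124d6b5} — 1.

2 ahead, 1 behind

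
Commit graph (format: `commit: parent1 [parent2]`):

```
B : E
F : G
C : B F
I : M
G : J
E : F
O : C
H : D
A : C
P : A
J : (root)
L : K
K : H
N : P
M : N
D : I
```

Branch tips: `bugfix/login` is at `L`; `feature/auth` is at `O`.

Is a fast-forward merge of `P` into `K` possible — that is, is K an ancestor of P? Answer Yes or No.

A fast-forward from K to P is possible iff K is an ancestor of P.
Ancestors of P: {A, B, C, E, F, G, J, P}.
K is not among them, so fast-forward is not possible.

No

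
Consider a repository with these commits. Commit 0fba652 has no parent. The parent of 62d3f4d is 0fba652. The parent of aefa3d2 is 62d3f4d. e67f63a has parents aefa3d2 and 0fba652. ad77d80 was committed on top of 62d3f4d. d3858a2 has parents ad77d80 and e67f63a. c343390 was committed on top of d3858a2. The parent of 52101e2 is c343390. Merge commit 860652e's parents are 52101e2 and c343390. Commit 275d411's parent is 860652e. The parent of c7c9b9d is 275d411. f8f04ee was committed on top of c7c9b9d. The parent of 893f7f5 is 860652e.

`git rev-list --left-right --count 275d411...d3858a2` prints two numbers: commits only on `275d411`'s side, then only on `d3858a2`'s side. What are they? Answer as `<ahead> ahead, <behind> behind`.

Reachable from 275d411: {0fba652, 275d411, 52101e2, 62d3f4d, 860652e, ad77d80, aefa3d2, c343390, d3858a2, e67f63a}.
Reachable from d3858a2: {0fba652, 62d3f4d, ad77d80, aefa3d2, d3858a2, e67f63a}.
Only in 275d411's history (ahead): {275d411, 52101e2, 860652e, c343390} — 4.
Only in d3858a2's history (behind): {} — 0.

4 ahead, 0 behind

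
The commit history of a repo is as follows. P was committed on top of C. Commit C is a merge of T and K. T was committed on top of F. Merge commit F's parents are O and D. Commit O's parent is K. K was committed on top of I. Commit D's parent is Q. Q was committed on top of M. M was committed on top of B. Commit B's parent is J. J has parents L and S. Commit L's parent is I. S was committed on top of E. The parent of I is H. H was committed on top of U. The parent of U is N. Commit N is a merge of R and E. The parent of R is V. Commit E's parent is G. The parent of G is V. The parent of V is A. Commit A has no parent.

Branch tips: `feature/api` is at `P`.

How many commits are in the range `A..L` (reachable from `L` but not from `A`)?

9

Reachable from L: {A, E, G, H, I, L, N, R, U, V}.
Reachable from A: {A}.
In L's history but not A's: {E, G, H, I, L, N, R, U, V} — 9 commits.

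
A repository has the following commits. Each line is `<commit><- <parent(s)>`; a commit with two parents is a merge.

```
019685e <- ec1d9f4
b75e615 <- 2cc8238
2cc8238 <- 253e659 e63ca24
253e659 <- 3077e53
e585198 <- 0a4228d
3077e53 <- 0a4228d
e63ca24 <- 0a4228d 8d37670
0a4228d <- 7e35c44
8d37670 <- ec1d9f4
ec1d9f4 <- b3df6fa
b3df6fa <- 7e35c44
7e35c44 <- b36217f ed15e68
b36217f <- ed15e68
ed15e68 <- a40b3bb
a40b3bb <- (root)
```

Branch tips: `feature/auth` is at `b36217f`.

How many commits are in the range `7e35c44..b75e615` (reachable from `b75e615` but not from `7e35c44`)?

Reachable from b75e615: {0a4228d, 253e659, 2cc8238, 3077e53, 7e35c44, 8d37670, a40b3bb, b36217f, b3df6fa, b75e615, e63ca24, ec1d9f4, ed15e68}.
Reachable from 7e35c44: {7e35c44, a40b3bb, b36217f, ed15e68}.
In b75e615's history but not 7e35c44's: {0a4228d, 253e659, 2cc8238, 3077e53, 8d37670, b3df6fa, b75e615, e63ca24, ec1d9f4} — 9 commits.

9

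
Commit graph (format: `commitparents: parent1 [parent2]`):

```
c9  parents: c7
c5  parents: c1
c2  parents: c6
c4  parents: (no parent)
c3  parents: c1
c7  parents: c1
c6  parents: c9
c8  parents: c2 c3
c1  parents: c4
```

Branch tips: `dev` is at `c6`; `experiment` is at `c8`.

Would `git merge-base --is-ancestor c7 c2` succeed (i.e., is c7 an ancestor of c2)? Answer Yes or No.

Ancestors of c2 (commits reachable by following parents): {c1, c2, c4, c6, c7, c9}.
c7 is in that set, so it is an ancestor of c2.

Yes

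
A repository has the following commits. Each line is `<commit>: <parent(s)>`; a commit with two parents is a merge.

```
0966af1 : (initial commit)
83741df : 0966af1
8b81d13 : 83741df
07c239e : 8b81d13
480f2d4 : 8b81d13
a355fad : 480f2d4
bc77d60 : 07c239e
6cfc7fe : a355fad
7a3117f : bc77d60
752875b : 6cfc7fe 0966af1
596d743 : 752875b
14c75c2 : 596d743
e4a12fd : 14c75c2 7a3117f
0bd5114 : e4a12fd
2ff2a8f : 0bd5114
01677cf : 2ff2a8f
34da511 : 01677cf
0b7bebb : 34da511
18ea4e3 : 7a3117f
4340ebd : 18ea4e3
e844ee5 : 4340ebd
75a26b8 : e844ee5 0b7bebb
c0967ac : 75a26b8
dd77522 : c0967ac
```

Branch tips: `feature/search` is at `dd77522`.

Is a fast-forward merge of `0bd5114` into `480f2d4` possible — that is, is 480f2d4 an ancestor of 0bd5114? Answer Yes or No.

A fast-forward from 480f2d4 to 0bd5114 is possible iff 480f2d4 is an ancestor of 0bd5114.
Ancestors of 0bd5114: {07c239e, 0966af1, 0bd5114, 14c75c2, 480f2d4, 596d743, 6cfc7fe, 752875b, 7a3117f, 83741df, 8b81d13, a355fad, bc77d60, e4a12fd}.
480f2d4 is among them, so fast-forward is possible.

Yes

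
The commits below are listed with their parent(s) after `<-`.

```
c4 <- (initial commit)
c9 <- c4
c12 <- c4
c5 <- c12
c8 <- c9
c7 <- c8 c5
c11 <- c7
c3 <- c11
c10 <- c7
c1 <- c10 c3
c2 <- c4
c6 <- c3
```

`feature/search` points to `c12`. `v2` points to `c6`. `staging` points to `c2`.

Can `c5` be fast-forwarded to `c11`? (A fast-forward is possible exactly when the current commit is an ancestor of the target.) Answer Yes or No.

A fast-forward from c5 to c11 is possible iff c5 is an ancestor of c11.
Ancestors of c11: {c11, c12, c4, c5, c7, c8, c9}.
c5 is among them, so fast-forward is possible.

Yes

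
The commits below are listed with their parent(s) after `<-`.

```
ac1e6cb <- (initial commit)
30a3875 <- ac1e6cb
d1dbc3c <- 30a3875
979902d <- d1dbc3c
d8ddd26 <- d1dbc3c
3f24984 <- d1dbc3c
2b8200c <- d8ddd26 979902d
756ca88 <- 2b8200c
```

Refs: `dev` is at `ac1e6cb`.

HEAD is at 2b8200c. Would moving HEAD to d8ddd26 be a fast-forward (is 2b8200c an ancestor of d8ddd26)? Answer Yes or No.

A fast-forward from 2b8200c to d8ddd26 is possible iff 2b8200c is an ancestor of d8ddd26.
Ancestors of d8ddd26: {30a3875, ac1e6cb, d1dbc3c, d8ddd26}.
2b8200c is not among them, so fast-forward is not possible.

No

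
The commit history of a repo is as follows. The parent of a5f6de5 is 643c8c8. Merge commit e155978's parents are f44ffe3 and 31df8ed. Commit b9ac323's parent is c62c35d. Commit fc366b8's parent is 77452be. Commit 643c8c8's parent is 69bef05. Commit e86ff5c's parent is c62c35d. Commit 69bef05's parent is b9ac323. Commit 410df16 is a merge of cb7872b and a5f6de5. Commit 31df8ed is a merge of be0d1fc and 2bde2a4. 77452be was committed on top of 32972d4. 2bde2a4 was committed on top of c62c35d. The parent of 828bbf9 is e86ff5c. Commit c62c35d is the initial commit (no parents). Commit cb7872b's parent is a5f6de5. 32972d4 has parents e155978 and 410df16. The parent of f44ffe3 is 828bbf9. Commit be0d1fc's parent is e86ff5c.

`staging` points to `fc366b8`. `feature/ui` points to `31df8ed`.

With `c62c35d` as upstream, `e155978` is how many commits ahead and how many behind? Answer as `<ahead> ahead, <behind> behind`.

Reachable from e155978: {2bde2a4, 31df8ed, 828bbf9, be0d1fc, c62c35d, e155978, e86ff5c, f44ffe3}.
Reachable from c62c35d: {c62c35d}.
Only in e155978's history (ahead): {2bde2a4, 31df8ed, 828bbf9, be0d1fc, e155978, e86ff5c, f44ffe3} — 7.
Only in c62c35d's history (behind): {} — 0.

7 ahead, 0 behind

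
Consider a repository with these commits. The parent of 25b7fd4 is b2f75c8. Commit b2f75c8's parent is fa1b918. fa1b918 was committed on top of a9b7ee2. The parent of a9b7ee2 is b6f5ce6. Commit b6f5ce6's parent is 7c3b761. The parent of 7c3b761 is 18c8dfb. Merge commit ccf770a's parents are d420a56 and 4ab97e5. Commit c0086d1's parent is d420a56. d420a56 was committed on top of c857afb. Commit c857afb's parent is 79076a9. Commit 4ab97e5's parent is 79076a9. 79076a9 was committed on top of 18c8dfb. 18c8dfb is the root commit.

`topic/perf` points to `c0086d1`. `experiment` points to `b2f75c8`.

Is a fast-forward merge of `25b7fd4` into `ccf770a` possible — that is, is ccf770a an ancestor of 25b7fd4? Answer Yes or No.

A fast-forward from ccf770a to 25b7fd4 is possible iff ccf770a is an ancestor of 25b7fd4.
Ancestors of 25b7fd4: {18c8dfb, 25b7fd4, 7c3b761, a9b7ee2, b2f75c8, b6f5ce6, fa1b918}.
ccf770a is not among them, so fast-forward is not possible.

No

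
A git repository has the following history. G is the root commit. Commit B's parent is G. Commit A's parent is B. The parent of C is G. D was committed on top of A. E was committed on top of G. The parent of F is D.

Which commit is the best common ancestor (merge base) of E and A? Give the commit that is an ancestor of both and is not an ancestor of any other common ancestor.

G

Ancestors of E: {E, G}.
Ancestors of A: {A, B, G}.
Common ancestors: {G}.
The only common ancestor is G, so it is the merge base.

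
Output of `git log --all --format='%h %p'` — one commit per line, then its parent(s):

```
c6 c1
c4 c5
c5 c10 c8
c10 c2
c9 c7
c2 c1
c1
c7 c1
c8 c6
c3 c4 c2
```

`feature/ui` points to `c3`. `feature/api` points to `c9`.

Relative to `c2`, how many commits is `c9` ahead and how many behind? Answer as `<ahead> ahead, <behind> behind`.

Reachable from c9: {c1, c7, c9}.
Reachable from c2: {c1, c2}.
Only in c9's history (ahead): {c7, c9} — 2.
Only in c2's history (behind): {c2} — 1.

2 ahead, 1 behind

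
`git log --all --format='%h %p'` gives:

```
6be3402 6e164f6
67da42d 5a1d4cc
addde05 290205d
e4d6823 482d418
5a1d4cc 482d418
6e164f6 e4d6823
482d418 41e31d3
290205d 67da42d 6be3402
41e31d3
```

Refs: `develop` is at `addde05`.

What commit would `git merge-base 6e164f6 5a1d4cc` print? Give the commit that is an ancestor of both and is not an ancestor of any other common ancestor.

482d418

Ancestors of 6e164f6: {41e31d3, 482d418, 6e164f6, e4d6823}.
Ancestors of 5a1d4cc: {41e31d3, 482d418, 5a1d4cc}.
Common ancestors: {41e31d3, 482d418}.
Among these, 482d418 is not an ancestor of any other common ancestor — it is the merge base.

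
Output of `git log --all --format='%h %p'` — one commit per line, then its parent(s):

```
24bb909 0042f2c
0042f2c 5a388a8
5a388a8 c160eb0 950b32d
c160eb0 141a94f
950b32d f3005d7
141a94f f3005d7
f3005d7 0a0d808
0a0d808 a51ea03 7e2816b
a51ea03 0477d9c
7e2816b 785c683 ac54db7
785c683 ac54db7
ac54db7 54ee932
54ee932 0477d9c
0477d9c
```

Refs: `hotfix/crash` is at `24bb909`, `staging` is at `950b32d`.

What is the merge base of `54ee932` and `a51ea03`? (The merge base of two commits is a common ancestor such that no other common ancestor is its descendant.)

0477d9c

Ancestors of 54ee932: {0477d9c, 54ee932}.
Ancestors of a51ea03: {0477d9c, a51ea03}.
Common ancestors: {0477d9c}.
The only common ancestor is 0477d9c, so it is the merge base.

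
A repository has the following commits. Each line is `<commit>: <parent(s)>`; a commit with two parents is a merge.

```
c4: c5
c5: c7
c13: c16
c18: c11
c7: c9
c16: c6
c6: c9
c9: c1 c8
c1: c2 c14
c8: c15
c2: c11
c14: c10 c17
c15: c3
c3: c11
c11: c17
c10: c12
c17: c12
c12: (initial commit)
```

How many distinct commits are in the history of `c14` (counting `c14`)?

Walking parent pointers from c14: reachable set = {c10, c12, c14, c17}.
That is 4 commits.

4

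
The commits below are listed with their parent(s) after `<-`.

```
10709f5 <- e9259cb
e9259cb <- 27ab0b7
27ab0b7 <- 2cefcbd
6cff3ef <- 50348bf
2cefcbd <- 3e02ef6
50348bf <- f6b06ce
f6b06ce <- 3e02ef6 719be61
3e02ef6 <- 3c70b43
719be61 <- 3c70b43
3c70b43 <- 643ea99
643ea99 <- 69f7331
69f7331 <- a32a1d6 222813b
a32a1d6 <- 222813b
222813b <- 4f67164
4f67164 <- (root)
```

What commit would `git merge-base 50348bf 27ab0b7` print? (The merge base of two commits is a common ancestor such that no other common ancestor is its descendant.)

3e02ef6

Ancestors of 50348bf: {222813b, 3c70b43, 3e02ef6, 4f67164, 50348bf, 643ea99, 69f7331, 719be61, a32a1d6, f6b06ce}.
Ancestors of 27ab0b7: {222813b, 27ab0b7, 2cefcbd, 3c70b43, 3e02ef6, 4f67164, 643ea99, 69f7331, a32a1d6}.
Common ancestors: {222813b, 3c70b43, 3e02ef6, 4f67164, 643ea99, 69f7331, a32a1d6}.
Among these, 3e02ef6 is not an ancestor of any other common ancestor — it is the merge base.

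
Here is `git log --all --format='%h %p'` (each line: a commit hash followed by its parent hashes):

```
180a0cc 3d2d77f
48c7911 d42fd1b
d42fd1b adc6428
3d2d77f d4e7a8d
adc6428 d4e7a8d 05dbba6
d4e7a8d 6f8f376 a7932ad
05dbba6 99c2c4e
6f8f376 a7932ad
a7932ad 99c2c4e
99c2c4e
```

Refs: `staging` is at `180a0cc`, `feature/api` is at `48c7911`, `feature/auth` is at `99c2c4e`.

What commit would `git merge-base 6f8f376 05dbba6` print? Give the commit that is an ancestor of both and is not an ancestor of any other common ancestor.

99c2c4e

Ancestors of 6f8f376: {6f8f376, 99c2c4e, a7932ad}.
Ancestors of 05dbba6: {05dbba6, 99c2c4e}.
Common ancestors: {99c2c4e}.
The only common ancestor is 99c2c4e, so it is the merge base.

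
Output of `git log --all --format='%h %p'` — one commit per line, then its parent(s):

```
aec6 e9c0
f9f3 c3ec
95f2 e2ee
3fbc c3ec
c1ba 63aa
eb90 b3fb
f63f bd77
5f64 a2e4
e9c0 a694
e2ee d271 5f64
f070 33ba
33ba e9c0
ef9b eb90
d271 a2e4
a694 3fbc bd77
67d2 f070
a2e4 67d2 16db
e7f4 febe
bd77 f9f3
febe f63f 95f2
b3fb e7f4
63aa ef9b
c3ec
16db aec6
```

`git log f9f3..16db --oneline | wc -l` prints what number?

Reachable from 16db: {16db, 3fbc, a694, aec6, bd77, c3ec, e9c0, f9f3}.
Reachable from f9f3: {c3ec, f9f3}.
In 16db's history but not f9f3's: {16db, 3fbc, a694, aec6, bd77, e9c0} — 6 commits.

6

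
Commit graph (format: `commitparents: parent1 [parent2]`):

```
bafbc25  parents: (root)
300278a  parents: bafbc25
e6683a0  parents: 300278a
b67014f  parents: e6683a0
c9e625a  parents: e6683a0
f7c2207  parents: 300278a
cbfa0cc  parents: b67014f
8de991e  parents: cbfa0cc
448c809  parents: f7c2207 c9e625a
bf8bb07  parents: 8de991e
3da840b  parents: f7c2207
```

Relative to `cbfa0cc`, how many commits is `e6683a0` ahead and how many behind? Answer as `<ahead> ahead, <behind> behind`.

Reachable from e6683a0: {300278a, bafbc25, e6683a0}.
Reachable from cbfa0cc: {300278a, b67014f, bafbc25, cbfa0cc, e6683a0}.
Only in e6683a0's history (ahead): {} — 0.
Only in cbfa0cc's history (behind): {b67014f, cbfa0cc} — 2.

0 ahead, 2 behind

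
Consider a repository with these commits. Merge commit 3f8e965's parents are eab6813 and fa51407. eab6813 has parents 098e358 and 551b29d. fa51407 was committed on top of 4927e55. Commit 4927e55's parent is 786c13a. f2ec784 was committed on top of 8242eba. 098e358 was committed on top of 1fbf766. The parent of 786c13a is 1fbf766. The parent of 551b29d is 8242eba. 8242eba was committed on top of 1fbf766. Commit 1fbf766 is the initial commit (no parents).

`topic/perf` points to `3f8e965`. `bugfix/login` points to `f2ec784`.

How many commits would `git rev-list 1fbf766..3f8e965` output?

8

Reachable from 3f8e965: {098e358, 1fbf766, 3f8e965, 4927e55, 551b29d, 786c13a, 8242eba, eab6813, fa51407}.
Reachable from 1fbf766: {1fbf766}.
In 3f8e965's history but not 1fbf766's: {098e358, 3f8e965, 4927e55, 551b29d, 786c13a, 8242eba, eab6813, fa51407} — 8 commits.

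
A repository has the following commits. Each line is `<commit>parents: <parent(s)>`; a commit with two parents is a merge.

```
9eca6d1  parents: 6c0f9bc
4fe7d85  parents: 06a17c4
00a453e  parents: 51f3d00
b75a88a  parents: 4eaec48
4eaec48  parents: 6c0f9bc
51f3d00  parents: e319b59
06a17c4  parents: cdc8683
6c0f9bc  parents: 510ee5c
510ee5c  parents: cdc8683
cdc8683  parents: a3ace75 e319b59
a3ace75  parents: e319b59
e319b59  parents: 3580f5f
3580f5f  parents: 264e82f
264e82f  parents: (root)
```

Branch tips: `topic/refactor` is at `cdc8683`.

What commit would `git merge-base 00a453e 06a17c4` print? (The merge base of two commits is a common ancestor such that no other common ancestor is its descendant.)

Ancestors of 00a453e: {00a453e, 264e82f, 3580f5f, 51f3d00, e319b59}.
Ancestors of 06a17c4: {06a17c4, 264e82f, 3580f5f, a3ace75, cdc8683, e319b59}.
Common ancestors: {264e82f, 3580f5f, e319b59}.
Among these, e319b59 is not an ancestor of any other common ancestor — it is the merge base.

e319b59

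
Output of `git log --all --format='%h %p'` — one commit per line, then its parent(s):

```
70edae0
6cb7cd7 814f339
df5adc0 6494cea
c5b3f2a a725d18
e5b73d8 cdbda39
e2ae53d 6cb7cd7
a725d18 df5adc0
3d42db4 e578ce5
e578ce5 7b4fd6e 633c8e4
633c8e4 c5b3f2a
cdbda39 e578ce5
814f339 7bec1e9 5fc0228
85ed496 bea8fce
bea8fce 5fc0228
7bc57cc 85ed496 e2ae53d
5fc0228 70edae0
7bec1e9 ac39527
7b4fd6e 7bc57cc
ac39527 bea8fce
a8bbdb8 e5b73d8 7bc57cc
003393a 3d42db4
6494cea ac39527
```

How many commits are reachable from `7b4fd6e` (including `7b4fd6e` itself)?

11

Walking parent pointers from 7b4fd6e: reachable set = {5fc0228, 6cb7cd7, 70edae0, 7b4fd6e, 7bc57cc, 7bec1e9, 814f339, 85ed496, ac39527, bea8fce, e2ae53d}.
That is 11 commits.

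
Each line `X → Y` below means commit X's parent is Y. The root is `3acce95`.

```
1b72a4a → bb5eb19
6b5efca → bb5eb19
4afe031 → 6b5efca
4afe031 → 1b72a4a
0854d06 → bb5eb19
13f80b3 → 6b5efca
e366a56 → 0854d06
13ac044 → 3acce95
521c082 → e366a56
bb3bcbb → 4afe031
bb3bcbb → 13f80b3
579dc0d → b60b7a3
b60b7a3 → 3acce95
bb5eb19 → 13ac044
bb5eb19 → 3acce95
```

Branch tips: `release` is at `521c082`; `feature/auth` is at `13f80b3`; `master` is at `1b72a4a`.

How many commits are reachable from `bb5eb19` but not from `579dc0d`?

Reachable from bb5eb19: {13ac044, 3acce95, bb5eb19}.
Reachable from 579dc0d: {3acce95, 579dc0d, b60b7a3}.
In bb5eb19's history but not 579dc0d's: {13ac044, bb5eb19} — 2 commits.

2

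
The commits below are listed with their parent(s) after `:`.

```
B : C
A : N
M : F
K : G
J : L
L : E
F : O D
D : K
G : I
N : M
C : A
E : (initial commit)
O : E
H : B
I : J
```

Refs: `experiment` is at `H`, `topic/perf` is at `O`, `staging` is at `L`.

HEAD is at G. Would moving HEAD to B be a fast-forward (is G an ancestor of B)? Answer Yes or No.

Yes

A fast-forward from G to B is possible iff G is an ancestor of B.
Ancestors of B: {A, B, C, D, E, F, G, I, J, K, L, M, N, O}.
G is among them, so fast-forward is possible.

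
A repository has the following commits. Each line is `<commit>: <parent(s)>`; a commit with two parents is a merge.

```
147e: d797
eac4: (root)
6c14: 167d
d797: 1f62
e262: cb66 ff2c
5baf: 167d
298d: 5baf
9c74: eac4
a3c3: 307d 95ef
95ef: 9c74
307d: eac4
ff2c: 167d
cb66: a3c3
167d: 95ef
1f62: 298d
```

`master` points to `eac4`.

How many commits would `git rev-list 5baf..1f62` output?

Reachable from 1f62: {167d, 1f62, 298d, 5baf, 95ef, 9c74, eac4}.
Reachable from 5baf: {167d, 5baf, 95ef, 9c74, eac4}.
In 1f62's history but not 5baf's: {1f62, 298d} — 2 commits.

2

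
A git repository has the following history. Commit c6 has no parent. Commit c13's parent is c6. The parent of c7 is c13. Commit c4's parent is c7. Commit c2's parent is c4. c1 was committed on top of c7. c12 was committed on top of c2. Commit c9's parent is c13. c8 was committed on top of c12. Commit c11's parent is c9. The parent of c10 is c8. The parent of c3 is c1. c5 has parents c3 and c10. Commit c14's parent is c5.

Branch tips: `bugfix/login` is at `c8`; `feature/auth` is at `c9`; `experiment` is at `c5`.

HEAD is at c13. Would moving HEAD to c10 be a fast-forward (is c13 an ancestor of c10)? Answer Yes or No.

A fast-forward from c13 to c10 is possible iff c13 is an ancestor of c10.
Ancestors of c10: {c10, c12, c13, c2, c4, c6, c7, c8}.
c13 is among them, so fast-forward is possible.

Yes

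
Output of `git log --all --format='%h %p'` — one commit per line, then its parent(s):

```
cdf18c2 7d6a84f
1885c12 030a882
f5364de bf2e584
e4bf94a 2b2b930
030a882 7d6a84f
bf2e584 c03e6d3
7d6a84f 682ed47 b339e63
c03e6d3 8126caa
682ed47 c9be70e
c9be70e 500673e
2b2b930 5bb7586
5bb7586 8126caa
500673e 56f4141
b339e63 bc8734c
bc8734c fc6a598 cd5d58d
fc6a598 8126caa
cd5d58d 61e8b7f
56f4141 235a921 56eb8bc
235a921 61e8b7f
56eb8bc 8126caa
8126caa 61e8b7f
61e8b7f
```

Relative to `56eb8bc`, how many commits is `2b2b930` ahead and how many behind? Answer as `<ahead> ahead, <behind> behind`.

Reachable from 2b2b930: {2b2b930, 5bb7586, 61e8b7f, 8126caa}.
Reachable from 56eb8bc: {56eb8bc, 61e8b7f, 8126caa}.
Only in 2b2b930's history (ahead): {2b2b930, 5bb7586} — 2.
Only in 56eb8bc's history (behind): {56eb8bc} — 1.

2 ahead, 1 behind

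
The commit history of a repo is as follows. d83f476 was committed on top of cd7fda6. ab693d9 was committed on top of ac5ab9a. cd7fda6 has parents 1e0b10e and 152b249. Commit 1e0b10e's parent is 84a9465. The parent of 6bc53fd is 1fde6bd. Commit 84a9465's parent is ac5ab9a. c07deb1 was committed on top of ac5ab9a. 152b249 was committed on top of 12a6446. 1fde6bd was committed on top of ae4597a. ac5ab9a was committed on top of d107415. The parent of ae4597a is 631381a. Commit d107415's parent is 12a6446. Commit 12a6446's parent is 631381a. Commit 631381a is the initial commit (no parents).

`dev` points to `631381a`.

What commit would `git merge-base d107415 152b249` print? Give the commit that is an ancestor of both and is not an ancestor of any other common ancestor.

Ancestors of d107415: {12a6446, 631381a, d107415}.
Ancestors of 152b249: {12a6446, 152b249, 631381a}.
Common ancestors: {12a6446, 631381a}.
Among these, 12a6446 is not an ancestor of any other common ancestor — it is the merge base.

12a6446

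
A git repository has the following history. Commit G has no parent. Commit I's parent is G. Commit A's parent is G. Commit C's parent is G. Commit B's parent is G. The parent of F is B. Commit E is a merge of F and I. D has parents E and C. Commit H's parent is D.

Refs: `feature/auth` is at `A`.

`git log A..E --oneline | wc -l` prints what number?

4

Reachable from E: {B, E, F, G, I}.
Reachable from A: {A, G}.
In E's history but not A's: {B, E, F, I} — 4 commits.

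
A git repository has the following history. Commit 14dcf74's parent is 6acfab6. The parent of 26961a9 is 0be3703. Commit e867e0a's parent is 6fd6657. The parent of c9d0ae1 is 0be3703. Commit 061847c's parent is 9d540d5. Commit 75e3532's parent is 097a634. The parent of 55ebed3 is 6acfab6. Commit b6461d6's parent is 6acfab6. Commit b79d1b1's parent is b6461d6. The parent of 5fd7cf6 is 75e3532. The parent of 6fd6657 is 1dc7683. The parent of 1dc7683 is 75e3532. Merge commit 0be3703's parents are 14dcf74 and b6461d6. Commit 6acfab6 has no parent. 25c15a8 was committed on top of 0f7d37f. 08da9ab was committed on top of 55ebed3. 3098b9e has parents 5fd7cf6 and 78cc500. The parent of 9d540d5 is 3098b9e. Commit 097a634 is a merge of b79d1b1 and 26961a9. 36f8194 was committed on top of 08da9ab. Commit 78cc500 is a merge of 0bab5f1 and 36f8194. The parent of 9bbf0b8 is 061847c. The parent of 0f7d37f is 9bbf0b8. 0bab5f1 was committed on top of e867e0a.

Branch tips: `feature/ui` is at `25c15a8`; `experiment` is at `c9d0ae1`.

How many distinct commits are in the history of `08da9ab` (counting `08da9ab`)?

Walking parent pointers from 08da9ab: reachable set = {08da9ab, 55ebed3, 6acfab6}.
That is 3 commits.

3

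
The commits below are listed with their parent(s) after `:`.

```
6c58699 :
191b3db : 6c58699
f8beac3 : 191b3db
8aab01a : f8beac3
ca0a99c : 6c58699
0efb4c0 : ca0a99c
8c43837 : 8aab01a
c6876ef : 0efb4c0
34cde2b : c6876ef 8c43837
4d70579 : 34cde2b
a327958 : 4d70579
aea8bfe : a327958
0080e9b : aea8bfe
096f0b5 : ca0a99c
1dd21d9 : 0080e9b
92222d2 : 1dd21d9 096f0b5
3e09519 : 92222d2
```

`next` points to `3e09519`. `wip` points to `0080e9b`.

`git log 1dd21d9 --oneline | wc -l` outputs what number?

Walking parent pointers from 1dd21d9: reachable set = {0080e9b, 0efb4c0, 191b3db, 1dd21d9, 34cde2b, 4d70579, 6c58699, 8aab01a, 8c43837, a327958, aea8bfe, c6876ef, ca0a99c, f8beac3}.
That is 14 commits.

14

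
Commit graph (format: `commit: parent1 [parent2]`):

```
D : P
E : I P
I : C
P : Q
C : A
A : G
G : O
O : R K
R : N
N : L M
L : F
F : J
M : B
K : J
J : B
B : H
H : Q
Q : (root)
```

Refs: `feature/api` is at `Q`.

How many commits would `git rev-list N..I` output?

7

Reachable from I: {A, B, C, F, G, H, I, J, K, L, M, N, O, Q, R}.
Reachable from N: {B, F, H, J, L, M, N, Q}.
In I's history but not N's: {A, C, G, I, K, O, R} — 7 commits.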